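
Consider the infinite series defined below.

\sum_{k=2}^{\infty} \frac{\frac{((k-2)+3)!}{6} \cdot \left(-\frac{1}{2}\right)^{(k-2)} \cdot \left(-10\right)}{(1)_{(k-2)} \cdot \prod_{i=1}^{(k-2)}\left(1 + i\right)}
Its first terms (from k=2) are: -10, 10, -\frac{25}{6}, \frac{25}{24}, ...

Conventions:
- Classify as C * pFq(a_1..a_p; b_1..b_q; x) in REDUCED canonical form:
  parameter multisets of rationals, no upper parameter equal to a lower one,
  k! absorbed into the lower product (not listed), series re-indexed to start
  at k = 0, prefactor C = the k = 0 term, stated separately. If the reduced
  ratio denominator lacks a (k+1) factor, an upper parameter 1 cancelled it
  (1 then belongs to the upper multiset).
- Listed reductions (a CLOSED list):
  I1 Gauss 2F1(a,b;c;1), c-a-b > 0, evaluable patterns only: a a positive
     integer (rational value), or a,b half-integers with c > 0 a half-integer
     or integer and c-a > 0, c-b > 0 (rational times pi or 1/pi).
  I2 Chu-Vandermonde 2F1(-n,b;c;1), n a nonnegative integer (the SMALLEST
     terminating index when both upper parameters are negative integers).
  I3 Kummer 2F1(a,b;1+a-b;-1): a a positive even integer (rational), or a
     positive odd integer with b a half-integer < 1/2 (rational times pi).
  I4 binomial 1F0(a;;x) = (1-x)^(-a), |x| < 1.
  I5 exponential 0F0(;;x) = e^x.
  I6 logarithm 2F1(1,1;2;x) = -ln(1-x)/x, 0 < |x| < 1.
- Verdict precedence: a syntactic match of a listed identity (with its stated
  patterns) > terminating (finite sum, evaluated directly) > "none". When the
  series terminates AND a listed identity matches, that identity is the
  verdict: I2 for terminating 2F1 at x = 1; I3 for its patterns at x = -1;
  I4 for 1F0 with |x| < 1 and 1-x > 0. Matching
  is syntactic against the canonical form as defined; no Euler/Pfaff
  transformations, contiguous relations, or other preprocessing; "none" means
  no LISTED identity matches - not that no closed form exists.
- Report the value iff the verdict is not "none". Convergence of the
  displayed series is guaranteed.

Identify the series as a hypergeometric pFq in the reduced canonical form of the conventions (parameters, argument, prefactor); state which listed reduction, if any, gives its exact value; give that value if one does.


At argument -\frac{1}{2}: a 1F1 with upper {4}, lower {2}, scaled by C = -10. Verdict: none (x = -\frac{1}{2}): each listed identity misses the multisets {4} ; {2}.

First insight: x = -\frac{1}{2} and the factorial ratio (prefactor -10) (k+a-1)!/(a-1)! is a rising factorial (a)_k.
Step ratio: r(k) = -\frac{1}{2} * (k+4) / [(k+2) (k+1)] ; factor over Q: parameters, x = -\frac{1}{2}, and C = -10.


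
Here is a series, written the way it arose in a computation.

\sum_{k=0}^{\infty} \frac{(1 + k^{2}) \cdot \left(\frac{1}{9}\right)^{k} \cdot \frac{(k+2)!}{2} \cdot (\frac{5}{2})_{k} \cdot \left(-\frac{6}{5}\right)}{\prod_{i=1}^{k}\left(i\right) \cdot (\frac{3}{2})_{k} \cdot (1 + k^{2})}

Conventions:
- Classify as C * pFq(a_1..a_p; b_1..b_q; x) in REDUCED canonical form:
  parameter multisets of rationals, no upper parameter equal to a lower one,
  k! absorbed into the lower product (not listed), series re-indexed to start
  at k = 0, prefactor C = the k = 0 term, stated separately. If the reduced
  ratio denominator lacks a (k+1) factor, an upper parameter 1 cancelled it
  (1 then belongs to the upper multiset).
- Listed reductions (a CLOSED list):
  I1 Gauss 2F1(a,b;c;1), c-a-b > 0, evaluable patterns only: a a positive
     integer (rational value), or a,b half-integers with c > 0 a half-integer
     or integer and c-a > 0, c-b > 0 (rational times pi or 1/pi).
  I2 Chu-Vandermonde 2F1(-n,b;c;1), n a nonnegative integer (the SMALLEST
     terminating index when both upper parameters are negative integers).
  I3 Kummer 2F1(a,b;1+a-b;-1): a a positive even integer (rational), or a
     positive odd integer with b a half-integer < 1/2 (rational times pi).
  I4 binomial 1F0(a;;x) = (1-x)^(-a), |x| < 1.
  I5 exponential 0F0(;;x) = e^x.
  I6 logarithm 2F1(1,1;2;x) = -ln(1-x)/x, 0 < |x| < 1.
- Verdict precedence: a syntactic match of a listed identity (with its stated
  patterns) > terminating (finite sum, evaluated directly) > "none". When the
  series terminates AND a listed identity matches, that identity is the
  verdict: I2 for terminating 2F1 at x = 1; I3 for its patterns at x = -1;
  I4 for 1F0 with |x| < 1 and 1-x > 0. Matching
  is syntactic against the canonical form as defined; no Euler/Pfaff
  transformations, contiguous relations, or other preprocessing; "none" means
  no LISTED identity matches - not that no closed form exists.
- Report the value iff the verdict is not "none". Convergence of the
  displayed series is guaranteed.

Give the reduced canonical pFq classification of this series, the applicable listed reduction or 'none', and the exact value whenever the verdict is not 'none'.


Canonical form: C = -\frac{6}{5} times 2F1 with upper {\frac{5}{2}, 3}, lower {\frac{3}{2}}, x = \frac{1}{9}. Verdict: none - this 2F1 at x = \frac{1}{9} matches no listed pattern, and upper {\frac{5}{2}, 3} holds no stopper.

First insight: x = \frac{1}{9} and the product of the first k integers (C = -6/5, x = 1/9) is k!.
Step ratio: r(k) = \frac{1}{9} * (k+\frac{5}{2}) (k+3) / [(k+\frac{3}{2}) (k+1)] - rational in k. x = \frac{1}{9}; t_0 = -\frac{6}{5}; negate the roots.


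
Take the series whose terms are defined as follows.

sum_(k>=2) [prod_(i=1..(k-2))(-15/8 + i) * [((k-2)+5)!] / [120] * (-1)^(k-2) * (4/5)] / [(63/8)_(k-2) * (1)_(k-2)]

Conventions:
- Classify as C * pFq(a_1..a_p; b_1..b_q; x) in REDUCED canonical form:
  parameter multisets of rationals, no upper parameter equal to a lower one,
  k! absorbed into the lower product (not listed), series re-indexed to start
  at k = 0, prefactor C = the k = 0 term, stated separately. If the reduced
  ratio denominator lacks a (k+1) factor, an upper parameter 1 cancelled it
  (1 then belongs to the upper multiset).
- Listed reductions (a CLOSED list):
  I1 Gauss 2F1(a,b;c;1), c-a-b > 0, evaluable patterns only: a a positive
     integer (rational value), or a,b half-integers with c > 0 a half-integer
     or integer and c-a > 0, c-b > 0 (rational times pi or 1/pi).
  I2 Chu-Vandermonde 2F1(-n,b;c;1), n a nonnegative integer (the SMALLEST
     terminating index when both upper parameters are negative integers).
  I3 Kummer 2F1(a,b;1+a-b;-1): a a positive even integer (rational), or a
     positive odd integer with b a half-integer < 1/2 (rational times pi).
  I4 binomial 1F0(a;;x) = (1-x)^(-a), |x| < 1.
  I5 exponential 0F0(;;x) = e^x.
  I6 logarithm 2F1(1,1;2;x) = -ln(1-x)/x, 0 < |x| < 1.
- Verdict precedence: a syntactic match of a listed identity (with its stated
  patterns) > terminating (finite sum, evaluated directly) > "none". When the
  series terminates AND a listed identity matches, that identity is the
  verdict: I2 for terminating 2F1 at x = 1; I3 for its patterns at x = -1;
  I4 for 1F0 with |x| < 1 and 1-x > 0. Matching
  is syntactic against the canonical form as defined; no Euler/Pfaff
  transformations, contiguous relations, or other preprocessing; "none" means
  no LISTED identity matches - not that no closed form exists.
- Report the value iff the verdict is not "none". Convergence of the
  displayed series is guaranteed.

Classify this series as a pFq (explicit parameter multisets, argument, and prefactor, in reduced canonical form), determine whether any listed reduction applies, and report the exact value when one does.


At argument -1: a 2F1 with upper {-7/8, 6}, lower {63/8}, scaled by C = 4/5. Verdict: Kummer (I3) matches (x = -1; c = 63/8 equals 1+a-b for upper {-7/8, 6}: listed pattern). Exact value: 6721/5120.

First insight: with t_0 = 4/5, the running product (prefactor 4/5) telescopes to a rising factorial.
Ratio: r(k) = (-1) * (k-7/8) (k+6) / [(k+63/8) (k+1)] - poly over poly, x = (-1) from leading terms; C = 4/5 at k = 0.


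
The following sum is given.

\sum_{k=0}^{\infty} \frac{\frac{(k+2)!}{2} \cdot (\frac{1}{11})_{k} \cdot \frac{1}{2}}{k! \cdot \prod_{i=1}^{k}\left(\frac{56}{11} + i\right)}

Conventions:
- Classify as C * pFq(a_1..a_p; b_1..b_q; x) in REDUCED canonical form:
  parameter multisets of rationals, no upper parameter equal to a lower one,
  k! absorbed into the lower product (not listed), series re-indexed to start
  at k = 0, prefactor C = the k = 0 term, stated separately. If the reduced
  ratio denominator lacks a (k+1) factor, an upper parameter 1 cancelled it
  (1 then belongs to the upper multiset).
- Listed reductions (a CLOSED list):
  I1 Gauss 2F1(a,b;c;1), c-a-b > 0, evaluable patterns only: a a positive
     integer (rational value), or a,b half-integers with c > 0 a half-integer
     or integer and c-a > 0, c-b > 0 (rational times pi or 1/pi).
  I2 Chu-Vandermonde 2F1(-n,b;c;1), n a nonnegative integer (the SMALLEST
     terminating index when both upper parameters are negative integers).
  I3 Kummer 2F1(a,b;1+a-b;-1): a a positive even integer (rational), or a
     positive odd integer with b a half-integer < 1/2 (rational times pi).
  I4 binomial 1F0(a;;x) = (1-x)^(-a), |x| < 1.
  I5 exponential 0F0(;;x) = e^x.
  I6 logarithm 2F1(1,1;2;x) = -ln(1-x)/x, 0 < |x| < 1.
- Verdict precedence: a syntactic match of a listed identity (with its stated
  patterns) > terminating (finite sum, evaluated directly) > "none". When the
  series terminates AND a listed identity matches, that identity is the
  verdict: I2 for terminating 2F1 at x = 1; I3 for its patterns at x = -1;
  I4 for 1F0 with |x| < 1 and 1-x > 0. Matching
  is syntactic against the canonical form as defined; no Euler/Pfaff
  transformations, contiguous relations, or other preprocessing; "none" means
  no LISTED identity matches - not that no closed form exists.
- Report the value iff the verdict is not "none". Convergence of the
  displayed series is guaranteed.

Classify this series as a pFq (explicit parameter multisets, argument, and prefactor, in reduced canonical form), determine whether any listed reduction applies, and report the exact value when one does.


Classification (C = \frac{1}{2}): 2F1 with upper {\frac{1}{11}, 3}, lower {\frac{67}{11}}, argument x = 1. Verdict at x = 1: Gauss (I1, integer-parameter pattern) matches (x = 1: the Gamma ratio telescopes since c-a-b = 3 > 0 and a = 3 in Z>0). Value: \frac{714}{1331}.

Structural cue: t_0 = \frac{1}{2} here, and the lower running product (prefactor 1/2) is a rising factorial.
Adjacent-term ratio: r(k) = 1 * (k+\frac{1}{11}) (k+3) / [(k+\frac{67}{11}) (k+1)] - rational in k, leading ratio 1; with t_0 = \frac{1}{2}, classification follows.


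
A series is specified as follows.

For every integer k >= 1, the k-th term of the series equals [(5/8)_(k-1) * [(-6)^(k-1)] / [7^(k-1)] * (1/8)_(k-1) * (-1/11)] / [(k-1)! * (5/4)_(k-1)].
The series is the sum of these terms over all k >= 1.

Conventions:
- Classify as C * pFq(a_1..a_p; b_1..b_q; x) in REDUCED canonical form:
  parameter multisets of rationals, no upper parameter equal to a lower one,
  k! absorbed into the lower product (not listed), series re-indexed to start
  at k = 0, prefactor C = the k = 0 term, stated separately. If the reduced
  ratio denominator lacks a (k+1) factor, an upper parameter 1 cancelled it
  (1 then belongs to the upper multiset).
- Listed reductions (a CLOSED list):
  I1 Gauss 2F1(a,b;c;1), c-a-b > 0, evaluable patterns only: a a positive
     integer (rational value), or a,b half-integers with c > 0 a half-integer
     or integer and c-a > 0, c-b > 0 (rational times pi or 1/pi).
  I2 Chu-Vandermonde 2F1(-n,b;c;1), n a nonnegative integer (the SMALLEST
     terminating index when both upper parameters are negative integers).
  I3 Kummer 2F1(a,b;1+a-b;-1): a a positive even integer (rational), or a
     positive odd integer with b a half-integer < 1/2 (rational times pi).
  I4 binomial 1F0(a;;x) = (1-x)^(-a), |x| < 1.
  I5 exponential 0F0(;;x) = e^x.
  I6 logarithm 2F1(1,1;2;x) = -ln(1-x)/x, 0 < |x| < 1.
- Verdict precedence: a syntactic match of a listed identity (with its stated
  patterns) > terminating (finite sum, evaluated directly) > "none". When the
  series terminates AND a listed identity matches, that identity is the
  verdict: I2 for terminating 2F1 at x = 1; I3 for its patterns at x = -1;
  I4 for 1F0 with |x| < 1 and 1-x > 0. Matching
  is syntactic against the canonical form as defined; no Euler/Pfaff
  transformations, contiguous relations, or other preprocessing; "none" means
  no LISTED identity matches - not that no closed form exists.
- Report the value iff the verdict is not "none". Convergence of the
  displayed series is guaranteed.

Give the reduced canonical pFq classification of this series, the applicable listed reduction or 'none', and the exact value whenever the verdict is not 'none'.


With C = -1/11: the canonical form is 2F1(1/8, 5/8; 5/4; -6/7). Verdict: none. A 2F1 with upper {1/8, 5/8} fits none of I1-I6 at x = -6/7; the sum runs forever.

Structural cue: from the first term -1/11: the two geometric factors (prefactor -1/11) combine into one argument.
Adjacent-term ratio: r(k) = (-6/7) * (k+1/8) (k+5/8) / [(k+5/4) (k+1)] - poly over poly, x = (-6/7) from leading terms; C = -1/11 at k = 0.


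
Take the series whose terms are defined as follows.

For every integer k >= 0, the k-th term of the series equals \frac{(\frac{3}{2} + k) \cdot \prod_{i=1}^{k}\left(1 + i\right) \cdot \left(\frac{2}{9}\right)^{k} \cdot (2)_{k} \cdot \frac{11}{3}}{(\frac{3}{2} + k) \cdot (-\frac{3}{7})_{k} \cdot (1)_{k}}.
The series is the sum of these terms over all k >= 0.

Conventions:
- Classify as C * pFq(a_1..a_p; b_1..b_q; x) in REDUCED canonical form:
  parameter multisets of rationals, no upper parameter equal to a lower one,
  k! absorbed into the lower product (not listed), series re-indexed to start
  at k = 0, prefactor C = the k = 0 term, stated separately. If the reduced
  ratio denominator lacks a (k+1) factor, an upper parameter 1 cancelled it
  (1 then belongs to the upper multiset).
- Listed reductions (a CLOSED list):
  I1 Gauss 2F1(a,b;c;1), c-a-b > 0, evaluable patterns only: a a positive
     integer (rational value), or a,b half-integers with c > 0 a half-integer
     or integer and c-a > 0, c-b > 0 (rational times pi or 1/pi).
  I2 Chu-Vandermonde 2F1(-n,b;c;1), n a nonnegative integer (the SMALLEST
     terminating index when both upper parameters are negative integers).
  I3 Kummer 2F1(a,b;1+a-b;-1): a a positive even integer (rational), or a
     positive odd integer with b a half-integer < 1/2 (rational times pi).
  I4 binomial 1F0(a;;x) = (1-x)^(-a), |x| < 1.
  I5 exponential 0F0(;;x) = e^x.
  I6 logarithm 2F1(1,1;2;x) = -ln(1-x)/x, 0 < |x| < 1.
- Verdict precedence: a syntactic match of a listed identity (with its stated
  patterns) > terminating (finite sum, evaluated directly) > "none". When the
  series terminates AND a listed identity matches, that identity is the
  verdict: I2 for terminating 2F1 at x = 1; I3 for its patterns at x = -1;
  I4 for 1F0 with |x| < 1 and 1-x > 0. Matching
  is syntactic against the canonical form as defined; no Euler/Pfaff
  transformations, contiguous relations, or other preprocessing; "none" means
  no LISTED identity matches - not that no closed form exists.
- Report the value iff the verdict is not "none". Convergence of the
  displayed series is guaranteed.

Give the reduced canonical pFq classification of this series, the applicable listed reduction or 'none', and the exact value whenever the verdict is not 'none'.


First insight: t_0 being \frac{11}{3}, k + 3/2 divides numerator and denominator alike; prefactor 11/3 after cancelling.
Consecutive-term ratio: r(k) = \frac{2}{9} * (k+2) (k+2) / [(k-\frac{3}{7}) (k+1)] - rational; roots negated = parameters, x = \frac{2}{9}, C = \frac{11}{3}.

x = \frac{2}{9} here; the reduced form reads 2F1, upper {2, 2}, lower {-\frac{3}{7}}, C = \frac{11}{3}. Verdict: none. Every listed pattern misses the 2F1 form at \frac{2}{9}, upper {2, 2}.


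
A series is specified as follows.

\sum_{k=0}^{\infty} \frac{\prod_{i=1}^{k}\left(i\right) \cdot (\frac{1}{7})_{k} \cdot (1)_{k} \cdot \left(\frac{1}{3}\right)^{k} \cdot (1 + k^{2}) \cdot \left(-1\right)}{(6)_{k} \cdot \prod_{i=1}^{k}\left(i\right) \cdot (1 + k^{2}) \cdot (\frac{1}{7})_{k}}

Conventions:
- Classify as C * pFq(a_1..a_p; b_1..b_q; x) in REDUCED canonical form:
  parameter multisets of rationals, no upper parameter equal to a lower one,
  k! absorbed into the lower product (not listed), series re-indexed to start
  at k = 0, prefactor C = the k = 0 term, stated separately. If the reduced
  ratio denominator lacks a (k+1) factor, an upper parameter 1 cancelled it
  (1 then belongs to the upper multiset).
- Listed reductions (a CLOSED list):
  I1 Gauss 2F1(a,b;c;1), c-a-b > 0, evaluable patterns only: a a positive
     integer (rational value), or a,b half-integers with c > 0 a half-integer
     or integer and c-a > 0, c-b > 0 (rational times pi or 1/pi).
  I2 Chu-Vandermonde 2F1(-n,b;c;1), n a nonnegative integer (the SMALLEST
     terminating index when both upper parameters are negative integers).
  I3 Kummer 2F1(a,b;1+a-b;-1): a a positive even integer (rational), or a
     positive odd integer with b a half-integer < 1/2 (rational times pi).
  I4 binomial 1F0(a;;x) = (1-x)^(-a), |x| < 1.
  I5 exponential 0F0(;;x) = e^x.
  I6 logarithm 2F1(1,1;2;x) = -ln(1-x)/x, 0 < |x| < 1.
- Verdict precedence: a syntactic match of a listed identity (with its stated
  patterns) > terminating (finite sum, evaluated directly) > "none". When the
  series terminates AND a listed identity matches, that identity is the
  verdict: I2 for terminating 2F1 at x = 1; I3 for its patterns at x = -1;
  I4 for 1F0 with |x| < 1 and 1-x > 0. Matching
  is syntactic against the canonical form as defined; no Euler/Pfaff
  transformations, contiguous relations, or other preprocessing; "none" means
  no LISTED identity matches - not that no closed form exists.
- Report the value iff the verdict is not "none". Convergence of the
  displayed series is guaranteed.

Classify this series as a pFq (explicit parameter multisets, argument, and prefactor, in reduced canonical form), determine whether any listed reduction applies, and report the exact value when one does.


Prefactor -1, argument \frac{1}{3}: 2F1 with upper {1, 1} over lower {6}. Verdict: none. No listed pattern accepts 2F1(1, 1; 6; \frac{1}{3}).

Key step: t_0 being -1, striking the common factor k^2 + 1 reduces the term (C = -1, x = 1/3).
Adjacent-term ratio: r(k) = \frac{1}{3} * (k+1) (k+1) / [(k+6) (k+1)] - rational in k, leading ratio \frac{1}{3}; with t_0 = -1, classification follows.


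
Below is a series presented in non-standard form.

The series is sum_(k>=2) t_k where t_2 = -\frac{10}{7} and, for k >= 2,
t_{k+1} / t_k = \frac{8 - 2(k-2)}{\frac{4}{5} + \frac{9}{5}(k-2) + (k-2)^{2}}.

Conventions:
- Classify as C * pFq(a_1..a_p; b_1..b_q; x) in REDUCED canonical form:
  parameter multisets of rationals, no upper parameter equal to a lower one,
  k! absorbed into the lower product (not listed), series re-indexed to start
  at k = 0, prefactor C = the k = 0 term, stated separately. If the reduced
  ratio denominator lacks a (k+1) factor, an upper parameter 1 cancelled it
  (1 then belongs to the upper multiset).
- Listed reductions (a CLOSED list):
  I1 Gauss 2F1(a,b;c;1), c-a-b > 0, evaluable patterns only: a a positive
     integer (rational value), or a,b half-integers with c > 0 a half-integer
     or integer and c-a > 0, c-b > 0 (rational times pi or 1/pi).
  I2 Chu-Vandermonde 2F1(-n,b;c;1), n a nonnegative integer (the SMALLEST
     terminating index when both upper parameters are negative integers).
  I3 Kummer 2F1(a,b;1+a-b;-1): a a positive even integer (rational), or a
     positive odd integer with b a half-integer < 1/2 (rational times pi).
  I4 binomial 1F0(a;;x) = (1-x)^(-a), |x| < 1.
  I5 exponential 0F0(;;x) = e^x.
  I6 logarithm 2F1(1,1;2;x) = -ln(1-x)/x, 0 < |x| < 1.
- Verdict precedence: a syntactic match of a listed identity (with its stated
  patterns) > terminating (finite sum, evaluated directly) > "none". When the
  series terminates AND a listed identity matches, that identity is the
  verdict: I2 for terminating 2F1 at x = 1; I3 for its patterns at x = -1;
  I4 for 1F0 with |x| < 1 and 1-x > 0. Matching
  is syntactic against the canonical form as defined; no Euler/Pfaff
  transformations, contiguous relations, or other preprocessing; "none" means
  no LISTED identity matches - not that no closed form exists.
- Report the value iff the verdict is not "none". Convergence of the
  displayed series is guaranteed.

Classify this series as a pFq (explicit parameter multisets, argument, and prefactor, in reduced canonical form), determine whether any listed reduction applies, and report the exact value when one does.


The series (x = -2) is 1F1: upper {-4}, lower {\frac{4}{5}}, prefactor -\frac{10}{7}. Verdict: terminating at k = 4: the factor (-4)_k kills every later term; summing the 5 survivors is exact. Exact value: -\frac{438670}{8379}.

The tell: with t_0 = -\frac{10}{7}, roots of the ratio polynomials (C = -10/7) are the negated parameters.
Adjacent-term ratio: r(k) = -2 * (k-4) / [(k+\frac{4}{5}) (k+1)] - poly over poly, x = -2 from leading terms; C = -\frac{10}{7} at k = 0.


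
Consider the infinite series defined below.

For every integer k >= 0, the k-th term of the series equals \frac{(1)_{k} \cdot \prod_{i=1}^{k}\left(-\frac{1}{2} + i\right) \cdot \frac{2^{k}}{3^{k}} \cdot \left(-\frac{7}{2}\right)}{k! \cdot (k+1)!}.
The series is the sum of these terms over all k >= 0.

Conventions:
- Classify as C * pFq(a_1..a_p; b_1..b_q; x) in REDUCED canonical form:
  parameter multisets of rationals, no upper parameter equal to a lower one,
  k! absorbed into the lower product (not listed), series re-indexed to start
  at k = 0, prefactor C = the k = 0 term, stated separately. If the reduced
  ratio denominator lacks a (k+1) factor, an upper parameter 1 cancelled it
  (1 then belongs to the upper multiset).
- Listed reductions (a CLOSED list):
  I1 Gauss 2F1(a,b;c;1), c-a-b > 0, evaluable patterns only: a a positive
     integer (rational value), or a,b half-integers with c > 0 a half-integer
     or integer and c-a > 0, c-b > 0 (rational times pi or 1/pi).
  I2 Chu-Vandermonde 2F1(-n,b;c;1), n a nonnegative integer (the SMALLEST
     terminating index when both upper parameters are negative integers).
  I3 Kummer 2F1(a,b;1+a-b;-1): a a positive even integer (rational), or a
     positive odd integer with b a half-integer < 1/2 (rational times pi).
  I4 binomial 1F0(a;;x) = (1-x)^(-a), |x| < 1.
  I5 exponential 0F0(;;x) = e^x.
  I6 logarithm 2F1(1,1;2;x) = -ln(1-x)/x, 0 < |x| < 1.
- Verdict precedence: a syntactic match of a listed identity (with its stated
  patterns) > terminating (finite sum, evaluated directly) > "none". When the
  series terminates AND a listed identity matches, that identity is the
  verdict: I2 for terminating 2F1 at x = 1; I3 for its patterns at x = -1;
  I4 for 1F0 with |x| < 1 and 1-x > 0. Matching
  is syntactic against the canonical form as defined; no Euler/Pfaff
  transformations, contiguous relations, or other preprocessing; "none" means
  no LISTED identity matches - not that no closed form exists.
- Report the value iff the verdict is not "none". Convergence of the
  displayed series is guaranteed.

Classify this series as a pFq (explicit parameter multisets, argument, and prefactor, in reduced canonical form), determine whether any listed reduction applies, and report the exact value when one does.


Structural cue: t_0 = -\frac{7}{2} here, and the two geometric factors (C = -7/2) combine into one argument.
Step ratio: r(k) = \frac{2}{3} * (k+\frac{1}{2}) (k+1) / [(k+2) (k+1)] ; factor over Q: parameters, x = \frac{2}{3}, and C = -\frac{7}{2}.

This is -\frac{7}{2} * 2F1(\frac{1}{2}, 1; 2; \frac{2}{3}) in reduced canonical form. Verdict: no listed reduction: x = \frac{2}{3} and upper {\frac{1}{2}, 1} fail every I1-I6 pattern.


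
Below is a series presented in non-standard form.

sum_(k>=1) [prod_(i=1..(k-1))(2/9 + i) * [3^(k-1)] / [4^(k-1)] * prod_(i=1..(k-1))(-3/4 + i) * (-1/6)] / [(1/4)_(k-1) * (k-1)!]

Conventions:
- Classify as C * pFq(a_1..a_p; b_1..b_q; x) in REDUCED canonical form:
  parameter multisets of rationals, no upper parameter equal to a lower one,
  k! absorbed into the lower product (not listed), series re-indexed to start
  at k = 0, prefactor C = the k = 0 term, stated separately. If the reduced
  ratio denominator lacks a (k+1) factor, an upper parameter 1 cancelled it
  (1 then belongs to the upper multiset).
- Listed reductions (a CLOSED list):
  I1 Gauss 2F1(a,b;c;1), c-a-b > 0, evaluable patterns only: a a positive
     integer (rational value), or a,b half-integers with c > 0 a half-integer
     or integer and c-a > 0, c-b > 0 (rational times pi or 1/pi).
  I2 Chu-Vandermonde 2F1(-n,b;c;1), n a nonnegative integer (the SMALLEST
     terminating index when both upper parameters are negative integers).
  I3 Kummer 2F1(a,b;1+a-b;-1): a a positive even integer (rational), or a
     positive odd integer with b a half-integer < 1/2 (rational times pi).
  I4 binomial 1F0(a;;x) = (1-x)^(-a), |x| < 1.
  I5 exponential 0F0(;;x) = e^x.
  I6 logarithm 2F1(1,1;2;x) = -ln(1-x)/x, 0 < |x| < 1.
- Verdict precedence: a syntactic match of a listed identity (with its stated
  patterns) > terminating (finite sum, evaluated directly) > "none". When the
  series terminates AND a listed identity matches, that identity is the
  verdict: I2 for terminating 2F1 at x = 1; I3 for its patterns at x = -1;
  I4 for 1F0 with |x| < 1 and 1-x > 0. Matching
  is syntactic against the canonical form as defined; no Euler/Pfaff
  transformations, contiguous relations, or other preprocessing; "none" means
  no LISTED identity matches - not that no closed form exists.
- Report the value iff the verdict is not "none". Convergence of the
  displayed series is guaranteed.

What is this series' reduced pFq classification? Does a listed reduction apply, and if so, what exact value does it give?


The series (x = 3/4) is 1F0: upper {11/9}, lower {-}, prefactor -1/6. Verdict: this is the I4 binomial reduction (the 1F0 binomial series: exponent -11/9, x = 3/4). Value: (-1/6) * (1/4)^(-11/9).

Structural cue: x = (3/4) and the running product (C = -1/6, x = 3/4) telescopes to a rising factorial.
Consecutive-term ratio: r(k) = (3/4) * (k+11/9) / [(k+1)] - poly over poly, x = (3/4) from leading terms; C = -1/6 at k = 0.


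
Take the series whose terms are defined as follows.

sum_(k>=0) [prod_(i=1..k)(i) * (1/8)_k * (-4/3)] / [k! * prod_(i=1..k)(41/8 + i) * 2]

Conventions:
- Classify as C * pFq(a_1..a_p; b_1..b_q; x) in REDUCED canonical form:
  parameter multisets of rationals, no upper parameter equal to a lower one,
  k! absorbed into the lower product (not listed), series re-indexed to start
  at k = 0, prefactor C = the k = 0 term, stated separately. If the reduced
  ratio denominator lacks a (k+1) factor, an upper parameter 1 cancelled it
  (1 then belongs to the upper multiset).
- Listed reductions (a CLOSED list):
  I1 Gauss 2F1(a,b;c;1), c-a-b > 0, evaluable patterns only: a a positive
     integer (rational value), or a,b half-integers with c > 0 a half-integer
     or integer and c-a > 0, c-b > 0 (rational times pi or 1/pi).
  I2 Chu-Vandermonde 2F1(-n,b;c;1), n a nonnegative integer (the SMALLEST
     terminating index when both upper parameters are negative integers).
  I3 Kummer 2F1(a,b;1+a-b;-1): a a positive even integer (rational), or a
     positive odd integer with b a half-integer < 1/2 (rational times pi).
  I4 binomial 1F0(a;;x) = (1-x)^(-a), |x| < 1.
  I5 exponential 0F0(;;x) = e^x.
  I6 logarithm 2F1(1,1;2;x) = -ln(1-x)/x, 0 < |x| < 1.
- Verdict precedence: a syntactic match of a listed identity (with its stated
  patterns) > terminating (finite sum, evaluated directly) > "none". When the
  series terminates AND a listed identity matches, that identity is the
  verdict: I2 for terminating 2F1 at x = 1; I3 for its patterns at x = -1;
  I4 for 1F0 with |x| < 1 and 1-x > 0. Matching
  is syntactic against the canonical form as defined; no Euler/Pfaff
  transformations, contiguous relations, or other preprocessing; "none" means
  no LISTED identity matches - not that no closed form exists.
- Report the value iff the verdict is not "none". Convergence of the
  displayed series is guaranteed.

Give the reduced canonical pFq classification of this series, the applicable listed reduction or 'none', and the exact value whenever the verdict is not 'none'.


The tell: x = 1 and the constant factors (C = -2/3, x = 1) combine into one prefactor.
Term ratio: r(k) = 1 * (k+1/8) (k+1) / [(k+49/8) (k+1)] - poly over poly, x = 1 from leading terms; C = -2/3 at k = 0.

Classification (C = -2/3): 2F1 with upper {1/8, 1}, lower {49/8}, argument x = 1. Verdict: the Gauss summation I1 applies (x = 1: the Gamma ratio telescopes since c-a-b = 5 > 0 and a = 1 in Z>0). Hence: -41/60.


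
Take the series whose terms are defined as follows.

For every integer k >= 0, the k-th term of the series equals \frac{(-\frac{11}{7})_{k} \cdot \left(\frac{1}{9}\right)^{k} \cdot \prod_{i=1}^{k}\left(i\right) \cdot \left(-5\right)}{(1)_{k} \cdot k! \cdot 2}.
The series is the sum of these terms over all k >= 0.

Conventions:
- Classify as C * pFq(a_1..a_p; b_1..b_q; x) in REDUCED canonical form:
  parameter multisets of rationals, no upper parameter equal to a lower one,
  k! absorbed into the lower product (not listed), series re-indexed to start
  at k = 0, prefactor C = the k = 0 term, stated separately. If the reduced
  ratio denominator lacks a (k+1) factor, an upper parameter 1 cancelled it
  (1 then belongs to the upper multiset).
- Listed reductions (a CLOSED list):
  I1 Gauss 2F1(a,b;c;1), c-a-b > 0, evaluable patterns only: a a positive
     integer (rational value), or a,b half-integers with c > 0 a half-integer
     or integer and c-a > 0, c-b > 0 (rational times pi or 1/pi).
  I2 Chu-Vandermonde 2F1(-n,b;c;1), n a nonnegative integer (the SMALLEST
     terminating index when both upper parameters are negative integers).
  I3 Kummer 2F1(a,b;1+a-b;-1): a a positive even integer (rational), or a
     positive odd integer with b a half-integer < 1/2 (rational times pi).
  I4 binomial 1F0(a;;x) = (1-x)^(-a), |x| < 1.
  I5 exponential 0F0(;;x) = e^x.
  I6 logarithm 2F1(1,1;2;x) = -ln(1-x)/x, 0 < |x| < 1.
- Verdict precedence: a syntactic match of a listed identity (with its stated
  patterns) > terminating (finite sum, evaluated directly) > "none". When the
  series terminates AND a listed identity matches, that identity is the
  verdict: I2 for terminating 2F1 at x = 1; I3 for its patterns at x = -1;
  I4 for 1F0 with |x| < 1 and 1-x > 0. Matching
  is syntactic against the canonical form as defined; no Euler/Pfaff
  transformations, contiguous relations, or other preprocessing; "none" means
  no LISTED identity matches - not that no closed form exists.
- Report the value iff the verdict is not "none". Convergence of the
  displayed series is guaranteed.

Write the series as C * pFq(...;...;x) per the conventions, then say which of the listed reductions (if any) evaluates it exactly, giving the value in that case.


First insight: x = \frac{1}{9} and the constant factors (C = -5/2) combine into one prefactor.
Term ratio: r(k) = \frac{1}{9} * (k-\frac{11}{7}) / [(k+1)] - rational in k. x = \frac{1}{9}; t_0 = -\frac{5}{2}; negate the roots.

Classification (C = -\frac{5}{2}): 1F0 with upper {-\frac{11}{7}}, lower {-}, argument x = \frac{1}{9}. Verdict: the binomial series (I4) applies (the 1F0 binomial series: exponent 11/7, x = \frac{1}{9}). Value: \left(-\frac{5}{2}\right) \cdot \left(\frac{8}{9}\right)^{\frac{11}{7}}.


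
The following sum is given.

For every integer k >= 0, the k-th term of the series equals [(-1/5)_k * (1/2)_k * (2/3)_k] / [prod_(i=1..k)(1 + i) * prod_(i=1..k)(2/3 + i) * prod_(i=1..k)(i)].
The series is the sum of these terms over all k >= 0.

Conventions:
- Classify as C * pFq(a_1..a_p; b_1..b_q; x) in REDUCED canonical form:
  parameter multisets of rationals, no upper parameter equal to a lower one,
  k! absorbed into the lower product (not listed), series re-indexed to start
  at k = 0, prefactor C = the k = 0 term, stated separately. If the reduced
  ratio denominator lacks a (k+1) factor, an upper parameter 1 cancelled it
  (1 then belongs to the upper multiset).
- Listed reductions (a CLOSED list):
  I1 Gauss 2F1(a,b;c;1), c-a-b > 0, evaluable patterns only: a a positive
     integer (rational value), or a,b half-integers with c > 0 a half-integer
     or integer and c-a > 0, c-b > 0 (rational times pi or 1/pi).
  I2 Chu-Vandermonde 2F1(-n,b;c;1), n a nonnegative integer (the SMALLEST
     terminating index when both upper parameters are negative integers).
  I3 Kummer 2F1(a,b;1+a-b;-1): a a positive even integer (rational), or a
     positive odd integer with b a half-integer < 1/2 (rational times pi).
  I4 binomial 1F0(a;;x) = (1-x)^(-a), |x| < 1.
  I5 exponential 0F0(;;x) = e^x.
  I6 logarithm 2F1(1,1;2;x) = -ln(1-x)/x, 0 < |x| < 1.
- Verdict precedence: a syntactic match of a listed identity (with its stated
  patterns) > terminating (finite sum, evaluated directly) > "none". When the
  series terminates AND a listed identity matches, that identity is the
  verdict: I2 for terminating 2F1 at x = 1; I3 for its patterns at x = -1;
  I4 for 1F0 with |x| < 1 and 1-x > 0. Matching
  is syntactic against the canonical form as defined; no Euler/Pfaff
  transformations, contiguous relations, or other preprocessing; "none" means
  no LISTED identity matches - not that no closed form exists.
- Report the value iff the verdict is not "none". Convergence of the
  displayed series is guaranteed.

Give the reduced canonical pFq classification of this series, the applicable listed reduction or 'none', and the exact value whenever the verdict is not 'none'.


x = 1 here; the reduced form reads 3F2, upper {-1/5, 1/2, 2/3}, lower {5/3, 2}, C = 1. Verdict: none (x = 1): each listed identity misses the multisets {-1/5, 1/2, 2/3} ; {5/3, 2}.

Key observation: from the first term 1: the lower running product (prefactor 1) is a rising factorial.
Consecutive-term ratio: r(k) = 1 * (k-1/5) (k+1/2) (k+2/3) / [(k+5/3) (k+2) (k+1)] - rational in k, leading ratio 1; with t_0 = 1, classification follows.


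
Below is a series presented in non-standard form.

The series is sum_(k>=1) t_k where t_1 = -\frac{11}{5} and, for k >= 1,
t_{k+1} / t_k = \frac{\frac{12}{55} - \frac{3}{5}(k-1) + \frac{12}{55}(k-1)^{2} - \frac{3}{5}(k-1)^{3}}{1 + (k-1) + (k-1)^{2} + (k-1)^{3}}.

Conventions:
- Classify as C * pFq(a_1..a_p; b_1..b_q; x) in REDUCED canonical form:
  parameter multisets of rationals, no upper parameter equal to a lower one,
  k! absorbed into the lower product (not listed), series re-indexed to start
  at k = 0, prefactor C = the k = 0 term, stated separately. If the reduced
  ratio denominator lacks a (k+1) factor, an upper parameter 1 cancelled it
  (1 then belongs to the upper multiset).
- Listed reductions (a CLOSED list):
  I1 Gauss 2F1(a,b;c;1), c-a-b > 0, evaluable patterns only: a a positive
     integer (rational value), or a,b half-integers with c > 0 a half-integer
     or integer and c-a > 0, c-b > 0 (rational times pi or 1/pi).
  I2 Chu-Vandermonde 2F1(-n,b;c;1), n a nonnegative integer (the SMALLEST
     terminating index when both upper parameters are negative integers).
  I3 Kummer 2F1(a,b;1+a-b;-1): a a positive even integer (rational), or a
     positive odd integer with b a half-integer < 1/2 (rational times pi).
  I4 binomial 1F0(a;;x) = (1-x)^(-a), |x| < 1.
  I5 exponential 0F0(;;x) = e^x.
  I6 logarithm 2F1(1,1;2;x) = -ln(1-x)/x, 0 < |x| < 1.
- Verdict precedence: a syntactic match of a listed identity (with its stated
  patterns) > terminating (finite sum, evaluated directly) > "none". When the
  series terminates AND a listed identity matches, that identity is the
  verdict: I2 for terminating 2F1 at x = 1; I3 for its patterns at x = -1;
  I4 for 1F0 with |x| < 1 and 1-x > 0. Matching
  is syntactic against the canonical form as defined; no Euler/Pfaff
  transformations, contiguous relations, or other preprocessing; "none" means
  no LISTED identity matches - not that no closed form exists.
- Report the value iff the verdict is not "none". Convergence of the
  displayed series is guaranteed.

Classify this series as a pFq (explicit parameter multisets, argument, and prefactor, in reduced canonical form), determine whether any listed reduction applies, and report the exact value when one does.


At argument -\frac{3}{5}: a 1F0 with upper {-\frac{4}{11}}, lower {-}, scaled by C = -\frac{11}{5}. Verdict: this is binomial (I4) (the 1F0 binomial series: exponent 4/11, x = -\frac{3}{5}). Value: \left(-\frac{11}{5}\right) \cdot \left(\frac{8}{5}\right)^{\frac{4}{11}}.

First insight: from the first term -\frac{11}{5}: the expanded ratio factors over Q; C = -11/5, x = -3/5, roots give parameters.
Consecutive-term ratio: r(k) = -\frac{3}{5} * (k-\frac{4}{11}) / [(k+1)] - poly over poly, x = -\frac{3}{5} from leading terms; C = -\frac{11}{5} at k = 0.


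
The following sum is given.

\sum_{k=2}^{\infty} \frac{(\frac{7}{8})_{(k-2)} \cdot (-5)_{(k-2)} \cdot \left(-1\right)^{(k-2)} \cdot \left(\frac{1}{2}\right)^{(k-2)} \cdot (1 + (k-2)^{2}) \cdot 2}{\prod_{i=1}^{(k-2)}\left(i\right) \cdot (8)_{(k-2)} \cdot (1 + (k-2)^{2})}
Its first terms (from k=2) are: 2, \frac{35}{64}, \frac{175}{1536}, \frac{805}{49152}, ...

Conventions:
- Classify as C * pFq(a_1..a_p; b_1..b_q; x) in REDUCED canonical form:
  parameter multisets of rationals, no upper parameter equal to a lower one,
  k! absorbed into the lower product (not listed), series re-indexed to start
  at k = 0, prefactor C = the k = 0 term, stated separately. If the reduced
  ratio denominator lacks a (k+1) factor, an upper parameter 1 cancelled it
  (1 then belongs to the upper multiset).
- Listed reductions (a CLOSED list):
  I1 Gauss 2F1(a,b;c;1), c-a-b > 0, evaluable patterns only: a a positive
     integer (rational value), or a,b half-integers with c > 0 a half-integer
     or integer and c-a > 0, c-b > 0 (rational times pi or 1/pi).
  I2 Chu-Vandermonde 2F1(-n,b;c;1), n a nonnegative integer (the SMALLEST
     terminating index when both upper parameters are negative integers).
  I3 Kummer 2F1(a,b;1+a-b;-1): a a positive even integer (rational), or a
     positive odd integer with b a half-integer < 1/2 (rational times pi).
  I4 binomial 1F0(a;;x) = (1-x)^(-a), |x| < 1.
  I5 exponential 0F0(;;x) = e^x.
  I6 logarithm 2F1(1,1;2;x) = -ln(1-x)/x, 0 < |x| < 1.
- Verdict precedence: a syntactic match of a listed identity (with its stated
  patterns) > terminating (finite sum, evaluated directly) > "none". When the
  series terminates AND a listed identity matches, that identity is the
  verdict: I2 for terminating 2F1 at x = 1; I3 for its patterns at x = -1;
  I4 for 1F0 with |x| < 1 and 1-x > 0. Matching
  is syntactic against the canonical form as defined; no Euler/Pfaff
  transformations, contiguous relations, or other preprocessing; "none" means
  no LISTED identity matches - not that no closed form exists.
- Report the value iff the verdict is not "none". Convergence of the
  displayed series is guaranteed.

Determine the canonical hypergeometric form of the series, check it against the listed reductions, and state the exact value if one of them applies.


The series (x = -\frac{1}{2}) is 2F1: upper {-5, \frac{7}{8}}, lower {8}, prefactor 2. Verdict: terminating - the sum ends at index 5 because -5 is a negative integer; exact evaluation follows. Its exact value is \frac{988699665}{369098752}.

The tell: t_0 being 2, the (-1)^k factor (C = 2, x = -1/2) folds into the argument's sign.
Term ratio: r(k) = -\frac{1}{2} * (k-5) (k+\frac{7}{8}) / [(k+8) (k+1)] ; factor over Q: parameters, x = -\frac{1}{2}, and C = 2.


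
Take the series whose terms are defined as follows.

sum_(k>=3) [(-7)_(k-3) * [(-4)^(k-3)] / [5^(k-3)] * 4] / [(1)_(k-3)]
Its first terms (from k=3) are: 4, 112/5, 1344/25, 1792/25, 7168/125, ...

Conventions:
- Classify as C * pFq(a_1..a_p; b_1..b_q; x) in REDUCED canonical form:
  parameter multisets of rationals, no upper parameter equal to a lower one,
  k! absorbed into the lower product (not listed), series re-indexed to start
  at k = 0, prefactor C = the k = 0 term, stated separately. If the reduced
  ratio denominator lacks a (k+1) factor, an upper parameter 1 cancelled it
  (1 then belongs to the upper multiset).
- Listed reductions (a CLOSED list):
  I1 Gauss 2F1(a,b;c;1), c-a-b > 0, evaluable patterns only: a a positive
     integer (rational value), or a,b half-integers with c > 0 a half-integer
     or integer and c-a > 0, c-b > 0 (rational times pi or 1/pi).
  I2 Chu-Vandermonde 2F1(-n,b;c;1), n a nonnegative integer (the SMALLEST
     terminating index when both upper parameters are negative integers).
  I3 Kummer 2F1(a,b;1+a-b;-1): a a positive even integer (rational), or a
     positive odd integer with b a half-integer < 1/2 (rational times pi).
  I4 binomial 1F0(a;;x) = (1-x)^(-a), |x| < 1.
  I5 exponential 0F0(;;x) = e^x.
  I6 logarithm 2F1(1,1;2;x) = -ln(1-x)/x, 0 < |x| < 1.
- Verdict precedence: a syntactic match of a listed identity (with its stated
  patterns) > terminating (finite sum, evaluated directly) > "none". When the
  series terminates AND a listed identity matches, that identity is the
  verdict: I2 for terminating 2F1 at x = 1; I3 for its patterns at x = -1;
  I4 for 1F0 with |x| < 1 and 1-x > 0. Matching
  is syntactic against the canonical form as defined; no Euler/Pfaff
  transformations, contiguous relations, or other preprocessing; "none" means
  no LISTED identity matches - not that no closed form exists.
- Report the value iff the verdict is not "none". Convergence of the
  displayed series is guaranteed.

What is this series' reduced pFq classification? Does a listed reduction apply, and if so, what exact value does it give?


With C = 4: the canonical form is 1F0(-7; -; -4/5). Verdict: the I4 binomial reduction matches (the 1F0 binomial series: exponent 7, x = -4/5). Value: 19131876/78125.

Key step: t_0 being 4, (1)_k (C = 4) is k! itself.
Step ratio: r(k) = (-4/5) * (k-7) / [(k+1)] - rational; roots negated = parameters, x = (-4/5), C = 4.
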